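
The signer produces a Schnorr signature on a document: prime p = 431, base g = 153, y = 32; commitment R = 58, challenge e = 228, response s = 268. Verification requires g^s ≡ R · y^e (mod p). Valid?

yes

g^s mod p:
Squares mod 431: 153^1≡153, 153^2≡135, 153^4≡123, 153^8≡44, 153^16≡212, 153^32≡120, 153^64≡177, 153^128≡297, 153^256≡285
268 = 256 + 8 + 4, so 153^268 ≡ 285·44·123 ≡ 302 (mod 431)
R · y^e mod p:
Squares mod 431: 32^1≡32, 32^2≡162, 32^4≡384, 32^8≡54, 32^16≡330, 32^32≡288, 32^64≡192, 32^128≡229
228 = 128 + 64 + 32 + 4, so 32^228 ≡ 229·192·288·384 ≡ 243 (mod 431)
58·243 = 14094 ≡ 302 (mod 431)
302 ≡ 302 (mod 431); signature holds.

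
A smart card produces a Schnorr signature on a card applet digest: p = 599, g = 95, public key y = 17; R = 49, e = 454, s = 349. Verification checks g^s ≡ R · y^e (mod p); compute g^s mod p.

95^349 mod 599 = 26

26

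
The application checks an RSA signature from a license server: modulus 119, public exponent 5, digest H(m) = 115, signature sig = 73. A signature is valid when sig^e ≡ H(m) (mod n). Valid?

no

sig^2 ≡ 73^2 = 5329 ≡ 93
sig^4 ≡ 93^2 = 8649 ≡ 81
5 = 4 + 1, so sig^5 ≡ 81·73 ≡ 82 (mod 119)
sig^5 mod 119 = 82, but H(m) = 115.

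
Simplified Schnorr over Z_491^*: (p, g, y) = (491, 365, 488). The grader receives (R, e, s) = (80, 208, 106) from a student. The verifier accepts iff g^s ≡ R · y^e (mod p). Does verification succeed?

fails

g^s mod p:
365^106 mod 491 = 97
R · y^e mod p:
488^208 mod 491 = 179
80·179 = 14320 ≡ 81 (mod 491)
97 ≠ 81; the check fails.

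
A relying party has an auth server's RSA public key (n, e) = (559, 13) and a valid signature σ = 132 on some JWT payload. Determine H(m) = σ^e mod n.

184

σ^2 ≡ 132^2 = 17424 ≡ 95
σ^4 ≡ 95^2 = 9025 ≡ 81
σ^8 ≡ 81^2 = 6561 ≡ 412
13 = 8 + 4 + 1, so σ^13 ≡ 412·81·132 ≡ 184 (mod 559)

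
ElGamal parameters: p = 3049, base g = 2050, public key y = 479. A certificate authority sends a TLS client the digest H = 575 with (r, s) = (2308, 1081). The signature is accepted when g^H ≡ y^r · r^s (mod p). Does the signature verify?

Left side g^H mod p:
2050^2 = 4202500 ≡ 978
2050^4 ≡ 978^2 = 956484 ≡ 2147
2050^8 ≡ 2147^2 = 4609609 ≡ 2570
2050^16 ≡ 2570^2 = 6604900 ≡ 766
2050^32 ≡ 766^2 = 586756 ≡ 1348
2050^64 ≡ 1348^2 = 1817104 ≡ 2949
2050^128 ≡ 2949^2 = 8696601 ≡ 853
2050^256 ≡ 853^2 = 727609 ≡ 1947
2050^512 ≡ 1947^2 = 3790809 ≡ 902
575 = 512 + 32 + 16 + 8 + 4 + 2 + 1, so 2050^575 ≡ 902·1348·766·2570·2147·978·2050 ≡ 3005 (mod 3049)
Right side y^r · r^s mod p:
479^2 = 229441 ≡ 766
479^4 ≡ 766^2 = 586756 ≡ 1348
479^8 ≡ 1348^2 = 1817104 ≡ 2949
479^16 ≡ 2949^2 = 8696601 ≡ 853
479^32 ≡ 853^2 = 727609 ≡ 1947
479^64 ≡ 1947^2 = 3790809 ≡ 902
479^128 ≡ 902^2 = 813604 ≡ 2570
479^256 ≡ 2570^2 = 6604900 ≡ 766
479^512 ≡ 766^2 = 586756 ≡ 1348
479^1024 ≡ 1348^2 = 1817104 ≡ 2949
479^2048 ≡ 2949^2 = 8696601 ≡ 853
2308 = 2048 + 256 + 4, so 479^2308 ≡ 853·766·1348 ≡ 629 (mod 3049)
2308^2 = 5326864 ≡ 261
2308^4 ≡ 261^2 = 68121 ≡ 1043
2308^8 ≡ 1043^2 = 1087849 ≡ 2405
2308^16 ≡ 2405^2 = 5784025 ≡ 72
2308^32 ≡ 72^2 = 5184 ≡ 2135
2308^64 ≡ 2135^2 = 4558225 ≡ 3019
2308^128 ≡ 3019^2 = 9114361 ≡ 900
2308^256 ≡ 900^2 = 810000 ≡ 2015
2308^512 ≡ 2015^2 = 4060225 ≡ 2006
2308^1024 ≡ 2006^2 = 4024036 ≡ 2405
1081 = 1024 + 32 + 16 + 8 + 1, so 2308^1081 ≡ 2405·2135·72·2405·2308 ≡ 887 (mod 3049)
629·887 = 557923 ≡ 3005 (mod 3049)
3005 ≡ 3005 (mod 3049), so the signature is genuine.

verifies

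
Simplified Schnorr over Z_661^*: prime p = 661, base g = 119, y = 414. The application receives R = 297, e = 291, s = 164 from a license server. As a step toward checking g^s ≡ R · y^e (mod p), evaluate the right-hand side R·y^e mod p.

12

Squares mod 661: 414^1≡414, 414^2≡197, 414^4≡471, 414^8≡406, 414^16≡247, 414^32≡197, 414^64≡471, 414^128≡406, 414^256≡247
291 = 256 + 32 + 2 + 1, so 414^291 ≡ 247·197·197·414 ≡ 414 (mod 661)
R · y^e ≡ 297·414 = 122958 ≡ 12 (mod 661)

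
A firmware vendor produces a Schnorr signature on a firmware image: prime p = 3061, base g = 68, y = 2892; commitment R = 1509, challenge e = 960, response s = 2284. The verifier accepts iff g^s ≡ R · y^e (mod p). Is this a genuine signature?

g^s mod p:
68^2 = 4624 ≡ 1563
68^4 ≡ 1563^2 = 2442969 ≡ 291
68^8 ≡ 291^2 = 84681 ≡ 2034
68^16 ≡ 2034^2 = 4137156 ≡ 1745
68^32 ≡ 1745^2 = 3045025 ≡ 2391
68^64 ≡ 2391^2 = 5716881 ≡ 1994
68^128 ≡ 1994^2 = 3976036 ≡ 2858
68^256 ≡ 2858^2 = 8168164 ≡ 1416
68^512 ≡ 1416^2 = 2005056 ≡ 101
68^1024 ≡ 101^2 = 10201 ≡ 1018
68^2048 ≡ 1018^2 = 1036324 ≡ 1706
2284 = 2048 + 128 + 64 + 32 + 8 + 4, so 68^2284 ≡ 1706·2858·1994·2391·2034·291 ≡ 2190 (mod 3061)
R · y^e mod p:
2892^2 = 8363664 ≡ 1012
2892^4 ≡ 1012^2 = 1024144 ≡ 1770
2892^8 ≡ 1770^2 = 3132900 ≡ 1497
2892^16 ≡ 1497^2 = 2241009 ≡ 357
2892^32 ≡ 357^2 = 127449 ≡ 1948
2892^64 ≡ 1948^2 = 3794704 ≡ 2125
2892^128 ≡ 2125^2 = 4515625 ≡ 650
2892^256 ≡ 650^2 = 422500 ≡ 82
2892^512 ≡ 82^2 = 6724 ≡ 602
960 = 512 + 256 + 128 + 64, so 2892^960 ≡ 602·82·650·2125 ≡ 2059 (mod 3061)
1509·2059 = 3107031 ≡ 116 (mod 3061)
2190 ≠ 116; the check fails.

forged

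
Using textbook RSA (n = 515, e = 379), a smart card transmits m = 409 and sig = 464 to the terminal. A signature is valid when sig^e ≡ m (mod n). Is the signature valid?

invalid

sig^2 ≡ 464^2 = 215296 ≡ 26
sig^4 ≡ 26^2 = 676 ≡ 161
sig^8 ≡ 161^2 = 25921 ≡ 171
sig^16 ≡ 171^2 = 29241 ≡ 401
sig^32 ≡ 401^2 = 160801 ≡ 121
sig^64 ≡ 121^2 = 14641 ≡ 221
sig^128 ≡ 221^2 = 48841 ≡ 431
sig^256 ≡ 431^2 = 185761 ≡ 361
379 = 256 + 64 + 32 + 16 + 8 + 2 + 1, so sig^379 ≡ 361·221·121·401·171·26·464 ≡ 304 (mod 515)
The recovered value 304 does not match the digest 409.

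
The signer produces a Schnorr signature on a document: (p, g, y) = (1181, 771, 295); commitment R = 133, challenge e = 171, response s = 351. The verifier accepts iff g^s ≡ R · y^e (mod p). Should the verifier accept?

reject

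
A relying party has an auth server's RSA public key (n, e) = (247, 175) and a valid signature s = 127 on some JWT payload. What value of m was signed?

205

Squares mod 247: s^1≡127, s^2≡74, s^4≡42, s^8≡35, s^16≡237, s^32≡100, s^64≡120, s^128≡74
175 = 128 + 32 + 8 + 4 + 2 + 1, so s^175 ≡ 74·100·35·42·74·127 ≡ 205 (mod 247)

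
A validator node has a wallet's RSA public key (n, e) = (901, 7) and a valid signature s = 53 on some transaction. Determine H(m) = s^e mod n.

s^2 ≡ 53^2 = 2809 ≡ 106
s^4 ≡ 106^2 = 11236 ≡ 424
7 = 4 + 2 + 1, so s^7 ≡ 424·106·53 ≡ 689 (mod 901)

689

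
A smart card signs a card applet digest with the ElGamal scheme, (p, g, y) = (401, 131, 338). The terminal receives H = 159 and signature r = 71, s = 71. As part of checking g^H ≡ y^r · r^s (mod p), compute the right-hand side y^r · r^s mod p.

236

Squares mod 401: 338^1≡338, 338^2≡360, 338^4≡77, 338^8≡315, 338^16≡178, 338^32≡5, 338^64≡25
71 = 64 + 4 + 2 + 1, so 338^71 ≡ 25·77·360·338 ≡ 276 (mod 401)
Squares mod 401: 71^1≡71, 71^2≡229, 71^4≡311, 71^8≡80, 71^16≡385, 71^32≡256, 71^64≡173
71 = 64 + 4 + 2 + 1, so 71^71 ≡ 173·311·229·71 ≡ 274 (mod 401)
y^r · r^s ≡ 276·274 = 75624 ≡ 236 (mod 401)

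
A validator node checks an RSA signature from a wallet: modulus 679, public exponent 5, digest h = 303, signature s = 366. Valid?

s^5 mod 679 = 172
172 ≠ 303, so verification fails.

no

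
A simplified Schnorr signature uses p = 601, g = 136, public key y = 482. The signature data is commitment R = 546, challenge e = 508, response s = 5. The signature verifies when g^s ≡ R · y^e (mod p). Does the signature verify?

g^s mod p:
Squares mod 601: 136^1≡136, 136^2≡466, 136^4≡195
5 = 4 + 1, so 136^5 ≡ 195·136 ≡ 76 (mod 601)
R · y^e mod p:
Squares mod 601: 482^1≡482, 482^2≡338, 482^4≡54, 482^8≡512, 482^16≡108, 482^32≡245, 482^64≡526, 482^128≡216, 482^256≡379
508 = 256 + 128 + 64 + 32 + 16 + 8 + 4, so 482^508 ≡ 379·216·526·245·108·512·54 ≡ 512 (mod 601)
546·512 = 279552 ≡ 87 (mod 601)
76 ≠ 87; the check fails.

does not verify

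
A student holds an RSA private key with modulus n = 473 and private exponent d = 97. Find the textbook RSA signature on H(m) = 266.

414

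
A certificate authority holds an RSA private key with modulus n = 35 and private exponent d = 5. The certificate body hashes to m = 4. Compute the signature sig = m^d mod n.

9

m^5 mod 35 = 9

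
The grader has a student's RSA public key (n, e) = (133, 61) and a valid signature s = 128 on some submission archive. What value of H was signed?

Squares mod 133: s^1≡128, s^2≡25, s^4≡93, s^8≡4, s^16≡16, s^32≡123
61 = 32 + 16 + 8 + 4 + 1, so s^61 ≡ 123·16·4·93·128 ≡ 79 (mod 133)

79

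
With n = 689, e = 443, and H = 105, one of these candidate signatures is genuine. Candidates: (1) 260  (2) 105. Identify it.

2

Candidate 1: 260^443 mod 689 = 429
Candidate 2: 105^443 mod 689 = 105
  → matches H = 105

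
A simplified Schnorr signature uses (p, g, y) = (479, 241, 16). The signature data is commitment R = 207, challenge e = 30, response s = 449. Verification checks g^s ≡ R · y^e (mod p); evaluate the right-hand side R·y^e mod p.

16^2 = 256
16^4 ≡ 256^2 = 65536 ≡ 392
16^8 ≡ 392^2 = 153664 ≡ 384
16^16 ≡ 384^2 = 147456 ≡ 403
30 = 16 + 8 + 4 + 2, so 16^30 ≡ 403·384·392·256 ≡ 292 (mod 479)
R · y^e ≡ 207·292 = 60444 ≡ 90 (mod 479)

90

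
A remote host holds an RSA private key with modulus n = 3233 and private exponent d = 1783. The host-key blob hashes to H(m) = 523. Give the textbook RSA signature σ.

Squares mod 3233: (H(m))^1≡523, (H(m))^2≡1957, (H(m))^4≡1977, (H(m))^8≡3065, (H(m))^16≡2360, (H(m))^32≡2374, (H(m))^64≡757, (H(m))^128≡808, (H(m))^256≡3031, (H(m))^512≡2008, (H(m))^1024≡513
1783 = 1024 + 512 + 128 + 64 + 32 + 16 + 4 + 2 + 1, so (H(m))^1783 ≡ 513·2008·808·757·2374·2360·1977·1957·523 ≡ 844 (mod 3233)

844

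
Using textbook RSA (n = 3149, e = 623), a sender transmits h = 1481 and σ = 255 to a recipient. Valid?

σ^2 ≡ 255^2 = 65025 ≡ 2045
σ^4 ≡ 2045^2 = 4182025 ≡ 153
σ^8 ≡ 153^2 = 23409 ≡ 1366
σ^16 ≡ 1366^2 = 1865956 ≡ 1748
σ^32 ≡ 1748^2 = 3055504 ≡ 974
σ^64 ≡ 974^2 = 948676 ≡ 827
σ^128 ≡ 827^2 = 683929 ≡ 596
σ^256 ≡ 596^2 = 355216 ≡ 2528
σ^512 ≡ 2528^2 = 6390784 ≡ 1463
623 = 512 + 64 + 32 + 8 + 4 + 2 + 1, so σ^623 ≡ 1463·827·974·1366·153·2045·255 ≡ 1668 (mod 3149)
σ^623 mod 3149 = 1668, but h = 1481.

no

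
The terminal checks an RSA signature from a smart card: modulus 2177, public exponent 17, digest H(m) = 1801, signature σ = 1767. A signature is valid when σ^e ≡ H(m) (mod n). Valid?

no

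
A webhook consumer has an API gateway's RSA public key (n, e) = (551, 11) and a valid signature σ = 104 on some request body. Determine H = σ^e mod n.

157

Squares mod 551: σ^1≡104, σ^2≡347, σ^4≡291, σ^8≡378
11 = 8 + 2 + 1, so σ^11 ≡ 378·347·104 ≡ 157 (mod 551)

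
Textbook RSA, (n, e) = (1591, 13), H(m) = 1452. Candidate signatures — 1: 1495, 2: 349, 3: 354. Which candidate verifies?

2

Candidate 1: Squares mod 1591: 1495^1≡1495, 1495^2≡1261, 1495^4≡712, 1495^8≡1006; 13 = 8 + 4 + 1, so 1495^13 ≡ 1006·712·1495 ≡ 908 (mod 1591)
Candidate 2: Squares mod 1591: 349^1≡349, 349^2≡885, 349^4≡453, 349^8≡1561; 13 = 8 + 4 + 1, so 349^13 ≡ 1561·453·349 ≡ 1452 (mod 1591)
  → matches H(m) = 1452
Candidate 3: Squares mod 1591: 354^1≡354, 354^2≡1218, 354^4≡712, 354^8≡1006; 13 = 8 + 4 + 1, so 354^13 ≡ 1006·712·354 ≡ 1027 (mod 1591)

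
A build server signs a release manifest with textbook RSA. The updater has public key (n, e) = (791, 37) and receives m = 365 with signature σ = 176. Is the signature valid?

valid

Squares mod 791: σ^1≡176, σ^2≡127, σ^4≡309, σ^8≡561, σ^16≡694, σ^32≡708
37 = 32 + 4 + 1, so σ^37 ≡ 708·309·176 ≡ 365 (mod 791)
σ^37 mod 791 = 365 matches m.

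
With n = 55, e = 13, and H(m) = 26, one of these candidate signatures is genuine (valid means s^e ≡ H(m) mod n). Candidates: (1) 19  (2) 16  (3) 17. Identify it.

2

Candidate 1: Squares mod 55: 19^1≡19, 19^2≡31, 19^4≡26, 19^8≡16; 13 = 8 + 4 + 1, so 19^13 ≡ 16·26·19 ≡ 39 (mod 55)
Candidate 2: Squares mod 55: 16^1≡16, 16^2≡36, 16^4≡31, 16^8≡26; 13 = 8 + 4 + 1, so 16^13 ≡ 26·31·16 ≡ 26 (mod 55)
  → matches H(m) = 26
Candidate 3: Squares mod 55: 17^1≡17, 17^2≡14, 17^4≡31, 17^8≡26; 13 = 8 + 4 + 1, so 17^13 ≡ 26·31·17 ≡ 7 (mod 55)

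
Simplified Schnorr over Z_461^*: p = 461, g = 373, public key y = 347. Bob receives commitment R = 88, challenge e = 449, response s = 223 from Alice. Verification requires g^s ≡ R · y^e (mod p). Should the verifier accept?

accept

g^s mod p:
373^2 = 139129 ≡ 368
373^4 ≡ 368^2 = 135424 ≡ 351
373^8 ≡ 351^2 = 123201 ≡ 114
373^16 ≡ 114^2 = 12996 ≡ 88
373^32 ≡ 88^2 = 7744 ≡ 368
373^64 ≡ 368^2 = 135424 ≡ 351
373^128 ≡ 351^2 = 123201 ≡ 114
223 = 128 + 64 + 16 + 8 + 4 + 2 + 1, so 373^223 ≡ 114·351·88·114·351·368·373 ≡ 347 (mod 461)
R · y^e mod p:
347^2 = 120409 ≡ 88
347^4 ≡ 88^2 = 7744 ≡ 368
347^8 ≡ 368^2 = 135424 ≡ 351
347^16 ≡ 351^2 = 123201 ≡ 114
347^32 ≡ 114^2 = 12996 ≡ 88
347^64 ≡ 88^2 = 7744 ≡ 368
347^128 ≡ 368^2 = 135424 ≡ 351
347^256 ≡ 351^2 = 123201 ≡ 114
449 = 256 + 128 + 64 + 1, so 347^449 ≡ 114·351·368·347 ≡ 93 (mod 461)
88·93 = 8184 ≡ 347 (mod 461)
347 ≡ 347 (mod 461); signature holds.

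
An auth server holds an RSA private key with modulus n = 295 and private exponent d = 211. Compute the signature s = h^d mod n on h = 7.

88

h^2 ≡ 7^2 = 49
h^4 ≡ 49^2 = 2401 ≡ 41
h^8 ≡ 41^2 = 1681 ≡ 206
h^16 ≡ 206^2 = 42436 ≡ 251
h^32 ≡ 251^2 = 63001 ≡ 166
h^64 ≡ 166^2 = 27556 ≡ 121
h^128 ≡ 121^2 = 14641 ≡ 186
211 = 128 + 64 + 16 + 2 + 1, so h^211 ≡ 186·121·251·49·7 ≡ 88 (mod 295)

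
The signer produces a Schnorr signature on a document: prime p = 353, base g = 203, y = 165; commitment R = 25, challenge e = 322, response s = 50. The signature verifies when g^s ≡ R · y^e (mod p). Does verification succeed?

g^s mod p:
Squares mod 353: 203^1≡203, 203^2≡261, 203^4≡345, 203^8≡64, 203^16≡213, 203^32≡185
50 = 32 + 16 + 2, so 203^50 ≡ 185·213·261 ≡ 50 (mod 353)
R · y^e mod p:
Squares mod 353: 165^1≡165, 165^2≡44, 165^4≡171, 165^8≡295, 165^16≡187, 165^32≡22, 165^64≡131, 165^128≡217, 165^256≡140
322 = 256 + 64 + 2, so 165^322 ≡ 140·131·44 ≡ 2 (mod 353)
25·2 = 50 ≡ 50 (mod 353)
50 ≡ 50 (mod 353); signature holds.

passes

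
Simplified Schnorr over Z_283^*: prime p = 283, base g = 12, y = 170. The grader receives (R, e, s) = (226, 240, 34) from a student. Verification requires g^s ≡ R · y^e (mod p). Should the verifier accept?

g^s mod p:
Squares mod 283: 12^1≡12, 12^2≡144, 12^4≡77, 12^8≡269, 12^16≡196, 12^32≡211
34 = 32 + 2, so 12^34 ≡ 211·144 ≡ 103 (mod 283)
R · y^e mod p:
Squares mod 283: 170^1≡170, 170^2≡34, 170^4≡24, 170^8≡10, 170^16≡100, 170^32≡95, 170^64≡252, 170^128≡112
240 = 128 + 64 + 32 + 16, so 170^240 ≡ 112·252·95·100 ≡ 216 (mod 283)
226·216 = 48816 ≡ 140 (mod 283)
103 ≠ 140; the check fails.

reject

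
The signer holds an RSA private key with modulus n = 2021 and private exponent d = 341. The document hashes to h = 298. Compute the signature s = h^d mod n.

316

Squares mod 2021: h^1≡298, h^2≡1901, h^4≡253, h^8≡1358, h^16≡1012, h^32≡1518, h^64≡384, h^128≡1944, h^256≡1887
341 = 256 + 64 + 16 + 4 + 1, so h^341 ≡ 1887·384·1012·253·298 ≡ 316 (mod 2021)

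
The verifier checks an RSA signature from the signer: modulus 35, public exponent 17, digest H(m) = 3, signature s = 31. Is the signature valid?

invalid

s^2 ≡ 31^2 = 961 ≡ 16
s^4 ≡ 16^2 = 256 ≡ 11
s^8 ≡ 11^2 = 121 ≡ 16
s^16 ≡ 16^2 = 256 ≡ 11
17 = 16 + 1, so s^17 ≡ 11·31 ≡ 26 (mod 35)
26 ≠ 3, so verification fails.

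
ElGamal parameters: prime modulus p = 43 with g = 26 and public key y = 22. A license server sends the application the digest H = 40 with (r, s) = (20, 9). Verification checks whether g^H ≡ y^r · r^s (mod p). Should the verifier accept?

reject

Left side g^H mod p:
Squares mod 43: 26^1≡26, 26^2≡31, 26^4≡15, 26^8≡10, 26^16≡14, 26^32≡24
40 = 32 + 8, so 26^40 ≡ 24·10 ≡ 25 (mod 43)
Right side y^r · r^s mod p:
Squares mod 43: 22^1≡22, 22^2≡11, 22^4≡35, 22^8≡21, 22^16≡11
20 = 16 + 4, so 22^20 ≡ 11·35 ≡ 41 (mod 43)
Squares mod 43: 20^1≡20, 20^2≡13, 20^4≡40, 20^8≡9
9 = 8 + 1, so 20^9 ≡ 9·20 ≡ 8 (mod 43)
41·8 = 328 ≡ 27 (mod 43)
25 ≠ 27, so verification fails.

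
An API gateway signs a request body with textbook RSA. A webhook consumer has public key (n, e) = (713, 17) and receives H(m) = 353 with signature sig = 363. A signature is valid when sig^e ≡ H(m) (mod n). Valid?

Squares mod 713: sig^1≡363, sig^2≡577, sig^4≡671, sig^8≡338, sig^16≡164
17 = 16 + 1, so sig^17 ≡ 164·363 ≡ 353 (mod 713)
353 = H(m), so the signature checks out.

yes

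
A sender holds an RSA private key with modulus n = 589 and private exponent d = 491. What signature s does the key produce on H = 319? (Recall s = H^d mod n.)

572

Squares mod 589: H^1≡319, H^2≡453, H^4≡237, H^8≡214, H^16≡443, H^32≡112, H^64≡175, H^128≡586, H^256≡9
491 = 256 + 128 + 64 + 32 + 8 + 2 + 1, so H^491 ≡ 9·586·175·112·214·453·319 ≡ 572 (mod 589)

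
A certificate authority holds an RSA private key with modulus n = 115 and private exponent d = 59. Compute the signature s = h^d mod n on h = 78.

h^2 ≡ 78^2 = 6084 ≡ 104
h^4 ≡ 104^2 = 10816 ≡ 6
h^8 ≡ 6^2 = 36
h^16 ≡ 36^2 = 1296 ≡ 31
h^32 ≡ 31^2 = 961 ≡ 41
59 = 32 + 16 + 8 + 2 + 1, so h^59 ≡ 41·31·36·104·78 ≡ 52 (mod 115)

52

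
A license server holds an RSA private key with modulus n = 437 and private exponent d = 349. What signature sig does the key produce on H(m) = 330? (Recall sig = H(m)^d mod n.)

349

Squares mod 437: (H(m))^1≡330, (H(m))^2≡87, (H(m))^4≡140, (H(m))^8≡372, (H(m))^16≡292, (H(m))^32≡49, (H(m))^64≡216, (H(m))^128≡334, (H(m))^256≡121
349 = 256 + 64 + 16 + 8 + 4 + 1, so (H(m))^349 ≡ 121·216·292·372·140·330 ≡ 349 (mod 437)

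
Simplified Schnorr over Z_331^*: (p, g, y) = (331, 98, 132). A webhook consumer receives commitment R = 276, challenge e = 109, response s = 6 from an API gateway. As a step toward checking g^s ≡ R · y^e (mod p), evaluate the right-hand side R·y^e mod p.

132^2 = 17424 ≡ 212
132^4 ≡ 212^2 = 44944 ≡ 259
132^8 ≡ 259^2 = 67081 ≡ 219
132^16 ≡ 219^2 = 47961 ≡ 297
132^32 ≡ 297^2 = 88209 ≡ 163
132^64 ≡ 163^2 = 26569 ≡ 89
109 = 64 + 32 + 8 + 4 + 1, so 132^109 ≡ 89·163·219·259·132 ≡ 88 (mod 331)
R · y^e ≡ 276·88 = 24288 ≡ 125 (mod 331)

125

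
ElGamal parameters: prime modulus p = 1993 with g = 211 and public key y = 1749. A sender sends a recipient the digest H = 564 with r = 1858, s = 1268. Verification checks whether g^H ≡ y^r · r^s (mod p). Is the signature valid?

invalid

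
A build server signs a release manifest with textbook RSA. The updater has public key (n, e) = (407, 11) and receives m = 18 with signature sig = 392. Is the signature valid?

valid

sig^11 mod 407 = 18
Since 18 equals the digest 18, verification succeeds.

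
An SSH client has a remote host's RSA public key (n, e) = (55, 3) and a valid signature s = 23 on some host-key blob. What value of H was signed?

12

s^2 ≡ 23^2 = 529 ≡ 34
3 = 2 + 1, so s^3 ≡ 34·23 ≡ 12 (mod 55)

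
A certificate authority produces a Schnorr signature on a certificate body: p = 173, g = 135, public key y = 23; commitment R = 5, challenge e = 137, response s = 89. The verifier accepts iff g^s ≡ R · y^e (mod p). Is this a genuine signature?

forged

g^s mod p:
135^89 mod 173 = 142
R · y^e mod p:
23^137 mod 173 = 139
5·139 = 695 ≡ 3 (mod 173)
142 ≠ 3; the check fails.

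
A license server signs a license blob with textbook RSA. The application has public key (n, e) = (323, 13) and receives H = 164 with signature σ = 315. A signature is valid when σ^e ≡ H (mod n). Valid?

σ^2 ≡ 315^2 = 99225 ≡ 64
σ^4 ≡ 64^2 = 4096 ≡ 220
σ^8 ≡ 220^2 = 48400 ≡ 273
13 = 8 + 4 + 1, so σ^13 ≡ 273·220·315 ≡ 144 (mod 323)
σ^13 mod 323 = 144, but H = 164.

no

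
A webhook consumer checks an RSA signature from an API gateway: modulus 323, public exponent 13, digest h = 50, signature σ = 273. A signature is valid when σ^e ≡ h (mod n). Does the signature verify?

σ^2 ≡ 273^2 = 74529 ≡ 239
σ^4 ≡ 239^2 = 57121 ≡ 273
σ^8 ≡ 273^2 = 74529 ≡ 239
13 = 8 + 4 + 1, so σ^13 ≡ 239·273·273 ≡ 273 (mod 323)
σ^13 mod 323 = 273, but h = 50.

does not verify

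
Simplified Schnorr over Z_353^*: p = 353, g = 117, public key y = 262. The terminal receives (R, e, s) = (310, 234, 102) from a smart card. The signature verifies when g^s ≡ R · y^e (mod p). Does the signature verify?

does not verify

g^s mod p:
Squares mod 353: 117^1≡117, 117^2≡275, 117^4≡83, 117^8≡182, 117^16≡295, 117^32≡187, 117^64≡22
102 = 64 + 32 + 4 + 2, so 117^102 ≡ 22·187·83·275 ≡ 167 (mod 353)
R · y^e mod p:
Squares mod 353: 262^1≡262, 262^2≡162, 262^4≡122, 262^8≡58, 262^16≡187, 262^32≡22, 262^64≡131, 262^128≡217
234 = 128 + 64 + 32 + 8 + 2, so 262^234 ≡ 217·131·22·58·162 ≡ 232 (mod 353)
310·232 = 71920 ≡ 261 (mod 353)
167 ≠ 261; the check fails.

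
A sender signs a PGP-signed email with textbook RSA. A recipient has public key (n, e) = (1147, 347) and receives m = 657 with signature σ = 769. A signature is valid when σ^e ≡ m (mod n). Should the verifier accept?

Squares mod 1147: σ^1≡769, σ^2≡656, σ^4≡211, σ^8≡935, σ^16≡211, σ^32≡935, σ^64≡211, σ^128≡935, σ^256≡211
347 = 256 + 64 + 16 + 8 + 2 + 1, so σ^347 ≡ 211·211·211·935·656·769 ≡ 1059 (mod 1147)
σ^347 mod 1147 = 1059, but m = 657.

reject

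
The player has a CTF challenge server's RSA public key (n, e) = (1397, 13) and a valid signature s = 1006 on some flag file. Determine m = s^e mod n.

s^2 ≡ 1006^2 = 1012036 ≡ 608
s^4 ≡ 608^2 = 369664 ≡ 856
s^8 ≡ 856^2 = 732736 ≡ 708
13 = 8 + 4 + 1, so s^13 ≡ 708·856·1006 ≡ 1357 (mod 1397)

1357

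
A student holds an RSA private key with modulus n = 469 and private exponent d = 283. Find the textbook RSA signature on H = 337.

Squares mod 469: H^1≡337, H^2≡71, H^4≡351, H^8≡323, H^16≡211, H^32≡435, H^64≡218, H^128≡155, H^256≡106
283 = 256 + 16 + 8 + 2 + 1, so H^283 ≡ 106·211·323·71·337 ≡ 281 (mod 469)

281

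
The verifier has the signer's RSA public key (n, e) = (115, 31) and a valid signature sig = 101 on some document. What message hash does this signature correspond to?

sig^31 mod 115 = 71

71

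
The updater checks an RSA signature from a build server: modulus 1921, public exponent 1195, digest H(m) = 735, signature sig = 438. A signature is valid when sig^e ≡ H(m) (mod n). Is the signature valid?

valid

Squares mod 1921: sig^1≡438, sig^2≡1665, sig^4≡222, sig^8≡1259, sig^16≡256, sig^32≡222, sig^64≡1259, sig^128≡256, sig^256≡222, sig^512≡1259, sig^1024≡256
1195 = 1024 + 128 + 32 + 8 + 2 + 1, so sig^1195 ≡ 256·256·222·1259·1665·438 ≡ 735 (mod 1921)
Since 735 equals the digest 735, verification succeeds.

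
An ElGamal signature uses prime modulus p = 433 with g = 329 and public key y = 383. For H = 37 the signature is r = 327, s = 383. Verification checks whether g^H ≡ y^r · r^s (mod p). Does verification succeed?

passes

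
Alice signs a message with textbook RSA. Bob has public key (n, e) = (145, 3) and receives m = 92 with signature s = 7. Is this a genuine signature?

forged

Squares mod 145: s^1≡7, s^2≡49
3 = 2 + 1, so s^3 ≡ 49·7 ≡ 53 (mod 145)
The recovered value 53 does not match the digest 92.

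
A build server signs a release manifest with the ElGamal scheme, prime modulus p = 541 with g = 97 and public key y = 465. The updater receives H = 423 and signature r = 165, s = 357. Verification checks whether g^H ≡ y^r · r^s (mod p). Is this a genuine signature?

genuine

Left side g^H mod p:
Squares mod 541: 97^1≡97, 97^2≡212, 97^4≡41, 97^8≡58, 97^16≡118, 97^32≡399, 97^64≡147, 97^128≡510, 97^256≡420
423 = 256 + 128 + 32 + 4 + 2 + 1, so 97^423 ≡ 420·510·399·41·212·97 ≡ 268 (mod 541)
Right side y^r · r^s mod p:
Squares mod 541: 465^1≡465, 465^2≡366, 465^4≡329, 465^8≡41, 465^16≡58, 465^32≡118, 465^64≡399, 465^128≡147
165 = 128 + 32 + 4 + 1, so 465^165 ≡ 147·118·329·465 ≡ 316 (mod 541)
Squares mod 541: 165^1≡165, 165^2≡175, 165^4≡329, 165^8≡41, 165^16≡58, 165^32≡118, 165^64≡399, 165^128≡147, 165^256≡510
357 = 256 + 64 + 32 + 4 + 1, so 165^357 ≡ 510·399·118·329·165 ≡ 535 (mod 541)
316·535 = 169060 ≡ 268 (mod 541)
268 ≡ 268 (mod 541), so the signature is genuine.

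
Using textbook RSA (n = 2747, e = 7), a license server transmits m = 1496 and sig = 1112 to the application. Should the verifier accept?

sig^2 ≡ 1112^2 = 1236544 ≡ 394
sig^4 ≡ 394^2 = 155236 ≡ 1404
7 = 4 + 2 + 1, so sig^7 ≡ 1404·394·1112 ≡ 1496 (mod 2747)
1496 = m, so the signature checks out.

accept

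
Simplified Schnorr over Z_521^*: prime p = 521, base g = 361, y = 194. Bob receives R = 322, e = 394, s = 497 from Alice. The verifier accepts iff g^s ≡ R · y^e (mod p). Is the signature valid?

invalid

g^s mod p:
361^2 = 130321 ≡ 71
361^4 ≡ 71^2 = 5041 ≡ 352
361^8 ≡ 352^2 = 123904 ≡ 427
361^16 ≡ 427^2 = 182329 ≡ 500
361^32 ≡ 500^2 = 250000 ≡ 441
361^64 ≡ 441^2 = 194481 ≡ 148
361^128 ≡ 148^2 = 21904 ≡ 22
361^256 ≡ 22^2 = 484
497 = 256 + 128 + 64 + 32 + 16 + 1, so 361^497 ≡ 484·22·148·441·500·361 ≡ 333 (mod 521)
R · y^e mod p:
194^2 = 37636 ≡ 124
194^4 ≡ 124^2 = 15376 ≡ 267
194^8 ≡ 267^2 = 71289 ≡ 433
194^16 ≡ 433^2 = 187489 ≡ 450
194^32 ≡ 450^2 = 202500 ≡ 352
194^64 ≡ 352^2 = 123904 ≡ 427
194^128 ≡ 427^2 = 182329 ≡ 500
194^256 ≡ 500^2 = 250000 ≡ 441
394 = 256 + 128 + 8 + 2, so 194^394 ≡ 441·500·433·124 ≡ 267 (mod 521)
322·267 = 85974 ≡ 9 (mod 521)
333 ≠ 9; the check fails.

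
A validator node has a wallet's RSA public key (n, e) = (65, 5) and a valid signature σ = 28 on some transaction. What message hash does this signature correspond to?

σ^2 ≡ 28^2 = 784 ≡ 4
σ^4 ≡ 4^2 = 16
5 = 4 + 1, so σ^5 ≡ 16·28 ≡ 58 (mod 65)

58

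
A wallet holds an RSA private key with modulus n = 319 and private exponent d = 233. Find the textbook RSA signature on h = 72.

Squares mod 319: h^1≡72, h^2≡80, h^4≡20, h^8≡81, h^16≡181, h^32≡223, h^64≡284, h^128≡268
233 = 128 + 64 + 32 + 8 + 1, so h^233 ≡ 268·284·223·81·72 ≡ 293 (mod 319)

293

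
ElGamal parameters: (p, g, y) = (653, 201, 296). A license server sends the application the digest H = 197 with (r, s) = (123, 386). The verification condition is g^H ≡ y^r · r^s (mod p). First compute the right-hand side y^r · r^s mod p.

634

296^2 = 87616 ≡ 114
296^4 ≡ 114^2 = 12996 ≡ 589
296^8 ≡ 589^2 = 346921 ≡ 178
296^16 ≡ 178^2 = 31684 ≡ 340
296^32 ≡ 340^2 = 115600 ≡ 19
296^64 ≡ 19^2 = 361
123 = 64 + 32 + 16 + 8 + 2 + 1, so 296^123 ≡ 361·19·340·178·114·296 ≡ 413 (mod 653)
123^2 = 15129 ≡ 110
123^4 ≡ 110^2 = 12100 ≡ 346
123^8 ≡ 346^2 = 119716 ≡ 217
123^16 ≡ 217^2 = 47089 ≡ 73
123^32 ≡ 73^2 = 5329 ≡ 105
123^64 ≡ 105^2 = 11025 ≡ 577
123^128 ≡ 577^2 = 332929 ≡ 552
123^256 ≡ 552^2 = 304704 ≡ 406
386 = 256 + 128 + 2, so 123^386 ≡ 406·552·110 ≡ 264 (mod 653)
y^r · r^s ≡ 413·264 = 109032 ≡ 634 (mod 653)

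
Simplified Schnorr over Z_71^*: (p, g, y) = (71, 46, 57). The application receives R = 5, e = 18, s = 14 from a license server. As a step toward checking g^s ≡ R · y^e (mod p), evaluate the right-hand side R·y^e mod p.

57^2 = 3249 ≡ 54
57^4 ≡ 54^2 = 2916 ≡ 5
57^8 ≡ 5^2 = 25
57^16 ≡ 25^2 = 625 ≡ 57
18 = 16 + 2, so 57^18 ≡ 57·54 ≡ 25 (mod 71)
R · y^e ≡ 5·25 = 125 ≡ 54 (mod 71)

54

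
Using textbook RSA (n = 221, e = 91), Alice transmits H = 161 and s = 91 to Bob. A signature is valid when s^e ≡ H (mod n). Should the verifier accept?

s^2 ≡ 91^2 = 8281 ≡ 104
s^4 ≡ 104^2 = 10816 ≡ 208
s^8 ≡ 208^2 = 43264 ≡ 169
s^16 ≡ 169^2 = 28561 ≡ 52
s^32 ≡ 52^2 = 2704 ≡ 52
s^64 ≡ 52^2 = 2704 ≡ 52
91 = 64 + 16 + 8 + 2 + 1, so s^91 ≡ 52·52·169·104·91 ≡ 39 (mod 221)
39 ≠ 161, so verification fails.

reject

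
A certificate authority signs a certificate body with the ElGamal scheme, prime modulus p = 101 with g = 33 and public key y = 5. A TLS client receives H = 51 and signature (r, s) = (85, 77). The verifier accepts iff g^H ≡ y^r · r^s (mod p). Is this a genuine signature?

forged

Left side g^H mod p:
33^2 = 1089 ≡ 79
33^4 ≡ 79^2 = 6241 ≡ 80
33^8 ≡ 80^2 = 6400 ≡ 37
33^16 ≡ 37^2 = 1369 ≡ 56
33^32 ≡ 56^2 = 3136 ≡ 5
51 = 32 + 16 + 2 + 1, so 33^51 ≡ 5·56·79·33 ≡ 33 (mod 101)
Right side y^r · r^s mod p:
5^2 = 25
5^4 ≡ 25^2 = 625 ≡ 19
5^8 ≡ 19^2 = 361 ≡ 58
5^16 ≡ 58^2 = 3364 ≡ 31
5^32 ≡ 31^2 = 961 ≡ 52
5^64 ≡ 52^2 = 2704 ≡ 78
85 = 64 + 16 + 4 + 1, so 5^85 ≡ 78·31·19·5 ≡ 36 (mod 101)
85^2 = 7225 ≡ 54
85^4 ≡ 54^2 = 2916 ≡ 88
85^8 ≡ 88^2 = 7744 ≡ 68
85^16 ≡ 68^2 = 4624 ≡ 79
85^32 ≡ 79^2 = 6241 ≡ 80
85^64 ≡ 80^2 = 6400 ≡ 37
77 = 64 + 8 + 4 + 1, so 85^77 ≡ 37·68·88·85 ≡ 47 (mod 101)
36·47 = 1692 ≡ 76 (mod 101)
33 ≠ 76, so verification fails.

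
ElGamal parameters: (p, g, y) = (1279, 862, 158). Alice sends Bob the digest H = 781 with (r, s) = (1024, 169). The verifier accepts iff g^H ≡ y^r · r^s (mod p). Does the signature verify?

Left side g^H mod p:
862^781 mod 1279 = 887
Right side y^r · r^s mod p:
158^1024 mod 1279 = 172
1024^169 mod 1279 = 660
172·660 = 113520 ≡ 968 (mod 1279)
887 ≠ 968, so verification fails.

does not verify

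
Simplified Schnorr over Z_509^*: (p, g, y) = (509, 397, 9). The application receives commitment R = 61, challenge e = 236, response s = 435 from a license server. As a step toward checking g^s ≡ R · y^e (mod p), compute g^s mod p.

477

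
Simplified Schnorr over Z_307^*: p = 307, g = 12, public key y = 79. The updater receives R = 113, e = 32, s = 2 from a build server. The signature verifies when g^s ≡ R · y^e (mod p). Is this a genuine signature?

genuine

g^s mod p:
12^2 mod 307 = 144
R · y^e mod p:
79^32 mod 307 = 167
113·167 = 18871 ≡ 144 (mod 307)
144 ≡ 144 (mod 307); signature holds.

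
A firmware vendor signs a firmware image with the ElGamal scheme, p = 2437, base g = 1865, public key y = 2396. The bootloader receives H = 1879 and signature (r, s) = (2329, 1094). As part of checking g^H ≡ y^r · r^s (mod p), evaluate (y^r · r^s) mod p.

1570

2396^2329 mod 2437 = 927
2329^1094 mod 2437 = 1048
y^r · r^s ≡ 927·1048 = 971496 ≡ 1570 (mod 2437)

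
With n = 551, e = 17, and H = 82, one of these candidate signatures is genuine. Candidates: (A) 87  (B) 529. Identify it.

Candidate A: Squares mod 551: 87^1≡87, 87^2≡406, 87^4≡87, 87^8≡406, 87^16≡87; 17 = 16 + 1, so 87^17 ≡ 87·87 ≡ 406 (mod 551)
Candidate B: Squares mod 551: 529^1≡529, 529^2≡484, 529^4≡81, 529^8≡500, 529^16≡397; 17 = 16 + 1, so 529^17 ≡ 397·529 ≡ 82 (mod 551)
  → matches H = 82

B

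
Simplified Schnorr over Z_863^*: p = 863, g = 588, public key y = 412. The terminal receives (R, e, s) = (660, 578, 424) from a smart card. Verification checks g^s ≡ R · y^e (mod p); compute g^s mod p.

644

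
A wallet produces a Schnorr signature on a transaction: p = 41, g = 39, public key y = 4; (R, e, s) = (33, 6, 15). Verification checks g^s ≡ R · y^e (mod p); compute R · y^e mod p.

32

4^2 = 16
4^4 ≡ 16^2 = 256 ≡ 10
6 = 4 + 2, so 4^6 ≡ 10·16 ≡ 37 (mod 41)
R · y^e ≡ 33·37 = 1221 ≡ 32 (mod 41)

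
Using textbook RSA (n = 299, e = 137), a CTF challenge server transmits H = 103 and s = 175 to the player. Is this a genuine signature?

s^2 ≡ 175^2 = 30625 ≡ 127
s^4 ≡ 127^2 = 16129 ≡ 282
s^8 ≡ 282^2 = 79524 ≡ 289
s^16 ≡ 289^2 = 83521 ≡ 100
s^32 ≡ 100^2 = 10000 ≡ 133
s^64 ≡ 133^2 = 17689 ≡ 48
s^128 ≡ 48^2 = 2304 ≡ 211
137 = 128 + 8 + 1, so s^137 ≡ 211·289·175 ≡ 15 (mod 299)
s^137 mod 299 = 15, but H = 103.

forged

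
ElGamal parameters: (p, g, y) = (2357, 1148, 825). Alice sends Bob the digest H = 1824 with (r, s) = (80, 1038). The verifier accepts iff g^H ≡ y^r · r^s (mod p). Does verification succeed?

fails

Left side g^H mod p:
1148^2 = 1317904 ≡ 341
1148^4 ≡ 341^2 = 116281 ≡ 788
1148^8 ≡ 788^2 = 620944 ≡ 1053
1148^16 ≡ 1053^2 = 1108809 ≡ 1019
1148^32 ≡ 1019^2 = 1038361 ≡ 1281
1148^64 ≡ 1281^2 = 1640961 ≡ 489
1148^128 ≡ 489^2 = 239121 ≡ 1064
1148^256 ≡ 1064^2 = 1132096 ≡ 736
1148^512 ≡ 736^2 = 541696 ≡ 1943
1148^1024 ≡ 1943^2 = 3775249 ≡ 1692
1824 = 1024 + 512 + 256 + 32, so 1148^1824 ≡ 1692·1943·736·1281 ≡ 2084 (mod 2357)
Right side y^r · r^s mod p:
825^2 = 680625 ≡ 1809
825^4 ≡ 1809^2 = 3272481 ≡ 965
825^8 ≡ 965^2 = 931225 ≡ 210
825^16 ≡ 210^2 = 44100 ≡ 1674
825^32 ≡ 1674^2 = 2802276 ≡ 2160
825^64 ≡ 2160^2 = 4665600 ≡ 1097
80 = 64 + 16, so 825^80 ≡ 1097·1674 ≡ 275 (mod 2357)
80^2 = 6400 ≡ 1686
80^4 ≡ 1686^2 = 2842596 ≡ 54
80^8 ≡ 54^2 = 2916 ≡ 559
80^16 ≡ 559^2 = 312481 ≡ 1357
80^32 ≡ 1357^2 = 1841449 ≡ 632
80^64 ≡ 632^2 = 399424 ≡ 1091
80^128 ≡ 1091^2 = 1190281 ≡ 2353
80^256 ≡ 2353^2 = 5536609 ≡ 16
80^512 ≡ 16^2 = 256
80^1024 ≡ 256^2 = 65536 ≡ 1897
1038 = 1024 + 8 + 4 + 2, so 80^1038 ≡ 1897·559·54·1686 ≡ 1545 (mod 2357)
275·1545 = 424875 ≡ 615 (mod 2357)
2084 ≠ 615, so verification fails.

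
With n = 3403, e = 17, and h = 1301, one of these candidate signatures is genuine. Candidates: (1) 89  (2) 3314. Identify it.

Candidate 1: Squares mod 3403: 89^1≡89, 89^2≡1115, 89^4≡1130, 89^8≡775, 89^16≡1697; 17 = 16 + 1, so 89^17 ≡ 1697·89 ≡ 1301 (mod 3403)
  → matches h = 1301
Candidate 2: Squares mod 3403: 3314^1≡3314, 3314^2≡1115, 3314^4≡1130, 3314^8≡775, 3314^16≡1697; 17 = 16 + 1, so 3314^17 ≡ 1697·3314 ≡ 2102 (mod 3403)

1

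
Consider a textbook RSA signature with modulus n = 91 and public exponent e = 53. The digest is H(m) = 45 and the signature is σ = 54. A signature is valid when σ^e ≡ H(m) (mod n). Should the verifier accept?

accept

σ^2 ≡ 54^2 = 2916 ≡ 4
σ^4 ≡ 4^2 = 16
σ^8 ≡ 16^2 = 256 ≡ 74
σ^16 ≡ 74^2 = 5476 ≡ 16
σ^32 ≡ 16^2 = 256 ≡ 74
53 = 32 + 16 + 4 + 1, so σ^53 ≡ 74·16·16·54 ≡ 45 (mod 91)
Since 45 equals the digest 45, verification succeeds.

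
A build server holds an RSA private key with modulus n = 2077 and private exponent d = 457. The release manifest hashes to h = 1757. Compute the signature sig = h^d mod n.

290

h^2 ≡ 1757^2 = 3087049 ≡ 627
h^4 ≡ 627^2 = 393129 ≡ 576
h^8 ≡ 576^2 = 331776 ≡ 1533
h^16 ≡ 1533^2 = 2350089 ≡ 1002
h^32 ≡ 1002^2 = 1004004 ≡ 813
h^64 ≡ 813^2 = 660969 ≡ 483
h^128 ≡ 483^2 = 233289 ≡ 665
h^256 ≡ 665^2 = 442225 ≡ 1901
457 = 256 + 128 + 64 + 8 + 1, so h^457 ≡ 1901·665·483·1533·1757 ≡ 290 (mod 2077)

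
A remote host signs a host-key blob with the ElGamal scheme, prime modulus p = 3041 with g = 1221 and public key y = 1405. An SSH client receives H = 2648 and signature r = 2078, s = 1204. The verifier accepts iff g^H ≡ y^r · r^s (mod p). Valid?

yes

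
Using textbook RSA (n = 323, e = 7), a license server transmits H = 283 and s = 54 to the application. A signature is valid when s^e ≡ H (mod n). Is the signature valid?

Squares mod 323: s^1≡54, s^2≡9, s^4≡81
7 = 4 + 2 + 1, so s^7 ≡ 81·9·54 ≡ 283 (mod 323)
s^7 mod 323 = 283 matches H.

valid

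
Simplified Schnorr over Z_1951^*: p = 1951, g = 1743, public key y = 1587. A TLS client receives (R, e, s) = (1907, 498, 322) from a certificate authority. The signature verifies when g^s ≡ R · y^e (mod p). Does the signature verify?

does not verify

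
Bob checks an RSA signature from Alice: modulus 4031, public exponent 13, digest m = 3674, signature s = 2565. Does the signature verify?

does not verify

s^2 ≡ 2565^2 = 6579225 ≡ 633
s^4 ≡ 633^2 = 400689 ≡ 1620
s^8 ≡ 1620^2 = 2624400 ≡ 219
13 = 8 + 4 + 1, so s^13 ≡ 219·1620·2565 ≡ 357 (mod 4031)
s^13 mod 4031 = 357, but m = 3674.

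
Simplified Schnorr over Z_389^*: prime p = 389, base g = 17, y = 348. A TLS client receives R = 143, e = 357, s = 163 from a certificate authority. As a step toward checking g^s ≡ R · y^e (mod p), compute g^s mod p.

74

17^163 mod 389 = 74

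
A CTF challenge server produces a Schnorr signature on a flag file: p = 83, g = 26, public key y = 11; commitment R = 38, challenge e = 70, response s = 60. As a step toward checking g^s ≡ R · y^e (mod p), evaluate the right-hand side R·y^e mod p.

64

11^2 = 121 ≡ 38
11^4 ≡ 38^2 = 1444 ≡ 33
11^8 ≡ 33^2 = 1089 ≡ 10
11^16 ≡ 10^2 = 100 ≡ 17
11^32 ≡ 17^2 = 289 ≡ 40
11^64 ≡ 40^2 = 1600 ≡ 23
70 = 64 + 4 + 2, so 11^70 ≡ 23·33·38 ≡ 41 (mod 83)
R · y^e ≡ 38·41 = 1558 ≡ 64 (mod 83)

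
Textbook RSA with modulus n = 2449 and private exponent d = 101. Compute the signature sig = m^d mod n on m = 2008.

1096

Squares mod 2449: m^1≡2008, m^2≡1010, m^4≡1316, m^8≡413, m^16≡1588, m^32≡1723, m^64≡541
101 = 64 + 32 + 4 + 1, so m^101 ≡ 541·1723·1316·2008 ≡ 1096 (mod 2449)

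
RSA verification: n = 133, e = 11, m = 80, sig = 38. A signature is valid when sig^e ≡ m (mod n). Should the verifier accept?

reject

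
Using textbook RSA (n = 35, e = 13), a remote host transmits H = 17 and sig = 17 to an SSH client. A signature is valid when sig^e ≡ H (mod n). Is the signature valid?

Squares mod 35: sig^1≡17, sig^2≡9, sig^4≡11, sig^8≡16
13 = 8 + 4 + 1, so sig^13 ≡ 16·11·17 ≡ 17 (mod 35)
sig^13 mod 35 = 17 matches H.

valid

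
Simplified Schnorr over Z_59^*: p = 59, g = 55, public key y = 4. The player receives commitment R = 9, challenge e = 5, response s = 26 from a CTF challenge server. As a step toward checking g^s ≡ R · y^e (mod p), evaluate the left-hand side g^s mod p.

12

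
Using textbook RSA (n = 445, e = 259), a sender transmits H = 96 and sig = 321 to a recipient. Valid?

Squares mod 445: sig^1≡321, sig^2≡246, sig^4≡441, sig^8≡16, sig^16≡256, sig^32≡121, sig^64≡401, sig^128≡156, sig^256≡306
259 = 256 + 2 + 1, so sig^259 ≡ 306·246·321 ≡ 96 (mod 445)
96 = H, so the signature checks out.

yes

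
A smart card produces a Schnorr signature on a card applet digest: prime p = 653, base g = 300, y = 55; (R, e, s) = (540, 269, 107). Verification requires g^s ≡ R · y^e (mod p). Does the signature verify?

g^s mod p:
300^107 mod 653 = 471
R · y^e mod p:
55^269 mod 653 = 37
540·37 = 19980 ≡ 390 (mod 653)
471 ≠ 390; the check fails.

does not verify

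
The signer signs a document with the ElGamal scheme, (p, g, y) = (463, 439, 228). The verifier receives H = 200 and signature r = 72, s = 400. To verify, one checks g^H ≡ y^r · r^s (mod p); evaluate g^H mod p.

256

439^2 = 192721 ≡ 113
439^4 ≡ 113^2 = 12769 ≡ 268
439^8 ≡ 268^2 = 71824 ≡ 59
439^16 ≡ 59^2 = 3481 ≡ 240
439^32 ≡ 240^2 = 57600 ≡ 188
439^64 ≡ 188^2 = 35344 ≡ 156
439^128 ≡ 156^2 = 24336 ≡ 260
200 = 128 + 64 + 8, so 439^200 ≡ 260·156·59 ≡ 256 (mod 463)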